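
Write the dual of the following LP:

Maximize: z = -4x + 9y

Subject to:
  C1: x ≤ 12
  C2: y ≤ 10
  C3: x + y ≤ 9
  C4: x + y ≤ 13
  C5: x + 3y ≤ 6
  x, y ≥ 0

Primal max cᵀx s.t. Ax ≤ b, x ≥ 0  →  Dual min bᵀy s.t. Aᵀy ≥ c, y ≥ 0.

Minimize: z = 12y1 + 10y2 + 9y3 + 13y4 + 6y5

Subject to:
  y1 + y3 + y4 + y5 ≥ -4
  y2 + y3 + y4 + 3y5 ≥ 9
  y1, y2, y3, y4, y5 ≥ 0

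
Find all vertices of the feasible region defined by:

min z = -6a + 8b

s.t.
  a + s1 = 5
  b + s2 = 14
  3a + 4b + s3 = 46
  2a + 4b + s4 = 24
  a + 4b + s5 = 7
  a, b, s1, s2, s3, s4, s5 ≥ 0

(0, 0), (5, 0), (5, 0.5), (0, 1.75)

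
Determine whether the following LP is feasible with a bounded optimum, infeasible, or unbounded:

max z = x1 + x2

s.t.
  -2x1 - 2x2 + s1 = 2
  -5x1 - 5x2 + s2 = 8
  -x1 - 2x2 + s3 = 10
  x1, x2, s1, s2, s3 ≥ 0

Unbounded (objective can increase without bound)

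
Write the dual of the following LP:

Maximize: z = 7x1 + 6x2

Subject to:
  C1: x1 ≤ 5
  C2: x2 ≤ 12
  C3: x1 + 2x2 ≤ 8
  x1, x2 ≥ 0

Primal max cᵀx s.t. Ax ≤ b, x ≥ 0  →  Dual min bᵀy s.t. Aᵀy ≥ c, y ≥ 0.

Minimize: z = 5y1 + 12y2 + 8y3

Subject to:
  y1 + y3 ≥ 7
  y2 + 2y3 ≥ 6
  y1, y2, y3 ≥ 0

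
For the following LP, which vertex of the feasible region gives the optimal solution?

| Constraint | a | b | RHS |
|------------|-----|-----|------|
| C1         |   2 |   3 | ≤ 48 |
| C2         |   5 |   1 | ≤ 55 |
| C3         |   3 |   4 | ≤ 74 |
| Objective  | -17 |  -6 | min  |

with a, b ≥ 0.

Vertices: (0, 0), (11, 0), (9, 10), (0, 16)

Evaluate the objective at each vertex of the feasible region:
  z(0, 0) = 0
  z(11, 0) = -187
  z(9, 10) = -213  ←
  z(0, 16) = -96
The minimum is at a = 9, b = 10.

(9, 10)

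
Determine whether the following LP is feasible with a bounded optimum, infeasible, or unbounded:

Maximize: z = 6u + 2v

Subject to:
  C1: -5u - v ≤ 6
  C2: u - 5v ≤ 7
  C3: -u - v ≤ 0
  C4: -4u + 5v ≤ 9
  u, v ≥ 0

Unbounded (objective can increase without bound)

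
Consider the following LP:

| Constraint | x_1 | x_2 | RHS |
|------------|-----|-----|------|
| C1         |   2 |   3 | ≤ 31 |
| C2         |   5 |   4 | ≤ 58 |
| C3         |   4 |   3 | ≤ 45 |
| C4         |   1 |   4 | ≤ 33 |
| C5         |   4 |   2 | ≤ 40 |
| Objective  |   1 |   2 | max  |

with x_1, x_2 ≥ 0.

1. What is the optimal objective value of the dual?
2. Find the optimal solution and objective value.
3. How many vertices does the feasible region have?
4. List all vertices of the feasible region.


1. 19
2. x_1 = 5, x_2 = 7, z = 19
3. 6
4. (0, 0), (10, 0), (7.5, 5), (7, 5.667), (5, 7), (0, 8.25)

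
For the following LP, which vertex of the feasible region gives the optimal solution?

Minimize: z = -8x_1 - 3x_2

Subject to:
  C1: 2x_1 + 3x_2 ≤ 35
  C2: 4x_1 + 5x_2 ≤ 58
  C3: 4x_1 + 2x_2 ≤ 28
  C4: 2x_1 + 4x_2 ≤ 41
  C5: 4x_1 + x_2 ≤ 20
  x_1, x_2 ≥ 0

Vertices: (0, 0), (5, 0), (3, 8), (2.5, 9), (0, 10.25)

Evaluate the objective at each vertex of the feasible region:
  z(0, 0) = 0
  z(5, 0) = -40
  z(3, 8) = -48  ←
  z(2.5, 9) = -47
  z(0, 10.25) = -30.75
The minimum is at x_1 = 3, x_2 = 8.

(3, 8)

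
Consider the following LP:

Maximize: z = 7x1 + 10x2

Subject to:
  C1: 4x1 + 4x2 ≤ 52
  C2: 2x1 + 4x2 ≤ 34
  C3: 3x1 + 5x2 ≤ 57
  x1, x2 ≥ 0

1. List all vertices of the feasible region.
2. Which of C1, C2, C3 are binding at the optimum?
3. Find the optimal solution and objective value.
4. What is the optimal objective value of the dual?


1. (0, 0), (13, 0), (9, 4), (0, 8.5)
2. C1, C2
3. x1 = 9, x2 = 4, z = 103
4. 103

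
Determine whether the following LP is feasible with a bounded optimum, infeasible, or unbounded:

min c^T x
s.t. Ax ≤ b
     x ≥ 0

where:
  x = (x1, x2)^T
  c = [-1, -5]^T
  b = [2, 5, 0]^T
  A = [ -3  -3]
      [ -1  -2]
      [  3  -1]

Unbounded (objective can decrease without bound)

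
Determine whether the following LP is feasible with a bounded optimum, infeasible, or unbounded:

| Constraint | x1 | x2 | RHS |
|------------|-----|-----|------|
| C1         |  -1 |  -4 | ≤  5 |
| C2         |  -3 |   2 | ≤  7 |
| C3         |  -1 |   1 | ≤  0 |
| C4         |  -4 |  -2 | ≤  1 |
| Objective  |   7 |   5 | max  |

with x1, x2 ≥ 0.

Unbounded (objective can increase without bound)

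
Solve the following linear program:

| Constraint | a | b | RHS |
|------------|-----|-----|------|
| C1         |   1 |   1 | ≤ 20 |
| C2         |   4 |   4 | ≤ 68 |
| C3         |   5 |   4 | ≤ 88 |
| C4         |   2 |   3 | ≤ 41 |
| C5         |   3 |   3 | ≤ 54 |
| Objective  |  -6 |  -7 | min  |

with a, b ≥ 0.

Evaluate the objective at each vertex of the feasible region:
  z(0, 0) = 0
  z(17, 0) = -102
  z(10, 7) = -109  ←
  z(0, 13.67) = -95.67
The minimum is at a = 10, b = 7.

a = 10, b = 7, z = -109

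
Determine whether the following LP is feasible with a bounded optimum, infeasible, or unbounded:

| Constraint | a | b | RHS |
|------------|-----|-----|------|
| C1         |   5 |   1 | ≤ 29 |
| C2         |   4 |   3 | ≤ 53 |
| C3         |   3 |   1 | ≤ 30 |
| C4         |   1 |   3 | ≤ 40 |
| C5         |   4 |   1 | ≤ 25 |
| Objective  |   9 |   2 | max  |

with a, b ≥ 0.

Feasible with a bounded optimal solution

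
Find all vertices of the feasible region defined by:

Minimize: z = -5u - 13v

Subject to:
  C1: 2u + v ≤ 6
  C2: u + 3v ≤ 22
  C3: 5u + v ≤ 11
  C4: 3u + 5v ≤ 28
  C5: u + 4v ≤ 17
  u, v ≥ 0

(0, 0), (2.2, 0), (1.667, 2.667), (1, 4), (0, 4.25)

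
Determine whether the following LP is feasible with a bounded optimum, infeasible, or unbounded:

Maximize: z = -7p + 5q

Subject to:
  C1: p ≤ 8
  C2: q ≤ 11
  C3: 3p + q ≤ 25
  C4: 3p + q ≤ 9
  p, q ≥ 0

Feasible with a bounded optimal solution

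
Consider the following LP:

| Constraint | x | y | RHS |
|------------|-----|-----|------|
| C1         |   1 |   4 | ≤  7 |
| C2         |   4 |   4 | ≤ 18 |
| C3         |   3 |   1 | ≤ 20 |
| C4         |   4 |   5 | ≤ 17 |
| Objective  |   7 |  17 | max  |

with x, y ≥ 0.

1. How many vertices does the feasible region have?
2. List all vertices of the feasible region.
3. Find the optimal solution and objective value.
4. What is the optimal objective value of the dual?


1. 4
2. (0, 0), (4.25, 0), (3, 1), (0, 1.75)
3. x = 3, y = 1, z = 38
4. 38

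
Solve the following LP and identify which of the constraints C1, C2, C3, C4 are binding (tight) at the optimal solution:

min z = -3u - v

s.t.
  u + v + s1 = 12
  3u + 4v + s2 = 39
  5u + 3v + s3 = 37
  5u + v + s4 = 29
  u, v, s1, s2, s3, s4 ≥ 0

At u = 5, v = 4, compute slack b - a·x for each constraint:
  C1: 12 − 9 = 3  (slack)
  C2: 39 − 31 = 8  (slack)
  C3: 37 − 37 = 0  (binding)
  C4: 29 − 29 = 0  (binding)

Optimal: u = 5, v = 4
Binding: C3, C4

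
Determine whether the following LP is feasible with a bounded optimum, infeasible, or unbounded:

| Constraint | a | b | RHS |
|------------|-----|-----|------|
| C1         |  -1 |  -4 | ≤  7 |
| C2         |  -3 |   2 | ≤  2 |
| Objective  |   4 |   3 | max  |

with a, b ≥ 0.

Unbounded (objective can increase without bound)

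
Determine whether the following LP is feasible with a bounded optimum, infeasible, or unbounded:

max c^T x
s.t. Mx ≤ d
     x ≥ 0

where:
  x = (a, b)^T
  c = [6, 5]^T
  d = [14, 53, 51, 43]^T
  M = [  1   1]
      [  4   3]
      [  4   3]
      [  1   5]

Feasible with a bounded optimal solution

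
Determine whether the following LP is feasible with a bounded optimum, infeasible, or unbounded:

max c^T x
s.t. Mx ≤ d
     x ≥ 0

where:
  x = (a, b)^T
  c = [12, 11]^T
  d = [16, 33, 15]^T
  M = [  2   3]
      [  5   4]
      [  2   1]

Feasible with a bounded optimal solution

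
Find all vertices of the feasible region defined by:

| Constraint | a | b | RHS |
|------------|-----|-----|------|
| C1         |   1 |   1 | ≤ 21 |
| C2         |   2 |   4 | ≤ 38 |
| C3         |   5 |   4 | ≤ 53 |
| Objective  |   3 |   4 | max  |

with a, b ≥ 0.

(0, 0), (10.6, 0), (5, 7), (0, 9.5)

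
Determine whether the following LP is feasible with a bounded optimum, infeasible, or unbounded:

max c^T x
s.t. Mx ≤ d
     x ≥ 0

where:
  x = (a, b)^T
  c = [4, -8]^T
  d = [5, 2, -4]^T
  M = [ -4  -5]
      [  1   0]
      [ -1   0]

Infeasible (no feasible solution exists)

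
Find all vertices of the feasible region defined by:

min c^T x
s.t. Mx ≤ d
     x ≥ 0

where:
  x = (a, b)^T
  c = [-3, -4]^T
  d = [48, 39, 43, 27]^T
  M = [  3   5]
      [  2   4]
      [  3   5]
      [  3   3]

(0, 0), (9, 0), (1, 8), (0, 8.6)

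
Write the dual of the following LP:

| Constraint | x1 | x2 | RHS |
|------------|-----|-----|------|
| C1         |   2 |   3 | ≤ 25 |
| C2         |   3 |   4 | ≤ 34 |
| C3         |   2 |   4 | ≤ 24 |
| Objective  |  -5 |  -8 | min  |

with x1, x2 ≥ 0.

Primal min cᵀx s.t. Ax ≤ b, x ≥ 0  →  Dual max −bᵀy s.t. Aᵀy ≥ −c, y ≥ 0.

Maximize: z = -25y1 - 34y2 - 24y3

Subject to:
  2y1 + 3y2 + 2y3 ≥ 5
  3y1 + 4y2 + 4y3 ≥ 8
  y1, y2, y3 ≥ 0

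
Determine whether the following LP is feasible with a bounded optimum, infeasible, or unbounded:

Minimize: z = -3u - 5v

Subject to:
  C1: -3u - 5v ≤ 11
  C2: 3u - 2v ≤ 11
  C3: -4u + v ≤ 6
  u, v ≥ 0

Unbounded (objective can decrease without bound)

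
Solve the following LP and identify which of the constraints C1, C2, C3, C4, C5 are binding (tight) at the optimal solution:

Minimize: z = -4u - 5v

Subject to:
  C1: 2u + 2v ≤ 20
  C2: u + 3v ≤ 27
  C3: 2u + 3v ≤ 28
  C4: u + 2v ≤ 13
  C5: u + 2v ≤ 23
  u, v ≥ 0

At u = 7, v = 3, compute slack b - a·x for each constraint:
  C1: 20 − 20 = 0  (binding)
  C2: 27 − 16 = 11  (slack)
  C3: 28 − 23 = 5  (slack)
  C4: 13 − 13 = 0  (binding)
  C5: 23 − 13 = 10  (slack)

Optimal: u = 7, v = 3
Binding: C1, C4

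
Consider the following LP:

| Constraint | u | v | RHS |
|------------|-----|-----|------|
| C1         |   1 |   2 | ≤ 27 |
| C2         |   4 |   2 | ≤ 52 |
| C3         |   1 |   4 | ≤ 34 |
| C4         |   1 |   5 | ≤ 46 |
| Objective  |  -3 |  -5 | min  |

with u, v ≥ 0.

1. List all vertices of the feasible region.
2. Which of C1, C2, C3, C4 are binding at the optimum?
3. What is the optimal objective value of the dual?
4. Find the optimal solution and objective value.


1. (0, 0), (13, 0), (10, 6), (0, 8.5)
2. C2, C3
3. -60
4. u = 10, v = 6, z = -60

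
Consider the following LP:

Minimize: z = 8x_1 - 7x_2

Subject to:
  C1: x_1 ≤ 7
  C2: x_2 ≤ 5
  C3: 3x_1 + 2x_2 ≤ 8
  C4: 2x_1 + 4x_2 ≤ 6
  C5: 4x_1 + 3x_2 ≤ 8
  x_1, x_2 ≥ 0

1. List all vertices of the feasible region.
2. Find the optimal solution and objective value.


1. (0, 0), (2, 0), (1.4, 0.8), (0, 1.5)
2. x_1 = 0, x_2 = 1.5, z = -10.5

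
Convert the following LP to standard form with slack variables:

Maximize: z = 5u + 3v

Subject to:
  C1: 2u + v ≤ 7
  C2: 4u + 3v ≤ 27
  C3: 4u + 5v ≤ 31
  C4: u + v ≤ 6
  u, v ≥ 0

max z = 5u + 3v

s.t.
  2u + v + s1 = 7
  4u + 3v + s2 = 27
  4u + 5v + s3 = 31
  u + v + s4 = 6
  u, v, s1, s2, s3, s4 ≥ 0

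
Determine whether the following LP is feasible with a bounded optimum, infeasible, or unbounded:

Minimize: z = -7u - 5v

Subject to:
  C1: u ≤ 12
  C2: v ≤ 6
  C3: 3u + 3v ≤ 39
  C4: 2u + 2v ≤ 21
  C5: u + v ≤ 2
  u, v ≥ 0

Feasible with a bounded optimal solution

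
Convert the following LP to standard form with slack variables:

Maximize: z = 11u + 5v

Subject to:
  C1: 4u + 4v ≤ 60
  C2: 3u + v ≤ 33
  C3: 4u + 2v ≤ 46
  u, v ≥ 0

max z = 11u + 5v

s.t.
  4u + 4v + s1 = 60
  3u + v + s2 = 33
  4u + 2v + s3 = 46
  u, v, s1, s2, s3 ≥ 0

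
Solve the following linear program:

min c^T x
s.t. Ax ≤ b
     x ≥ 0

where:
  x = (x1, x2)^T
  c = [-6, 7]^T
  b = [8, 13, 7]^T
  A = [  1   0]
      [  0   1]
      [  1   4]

Evaluate the objective at each vertex of the feasible region:
  z(0, 0) = 0
  z(7, 0) = -42  ←
  z(0, 1.75) = 12.25
The minimum is at x1 = 7, x2 = 0.

x1 = 7, x2 = 0, z = -42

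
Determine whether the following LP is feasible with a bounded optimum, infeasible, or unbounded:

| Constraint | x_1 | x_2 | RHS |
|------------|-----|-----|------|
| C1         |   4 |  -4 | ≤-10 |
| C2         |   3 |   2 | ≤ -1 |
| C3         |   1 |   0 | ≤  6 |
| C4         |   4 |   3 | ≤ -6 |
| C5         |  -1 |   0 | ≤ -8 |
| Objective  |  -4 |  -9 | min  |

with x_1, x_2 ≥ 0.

Infeasible (no feasible solution exists)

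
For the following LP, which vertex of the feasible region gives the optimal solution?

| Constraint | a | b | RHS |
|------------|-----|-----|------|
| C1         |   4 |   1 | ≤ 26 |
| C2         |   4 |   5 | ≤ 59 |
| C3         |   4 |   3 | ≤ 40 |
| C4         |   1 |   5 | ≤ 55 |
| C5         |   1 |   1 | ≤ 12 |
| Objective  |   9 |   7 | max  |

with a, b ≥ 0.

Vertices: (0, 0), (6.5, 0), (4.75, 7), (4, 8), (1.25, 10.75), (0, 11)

Evaluate the objective at each vertex of the feasible region:
  z(0, 0) = 0
  z(6.5, 0) = 58.5
  z(4.75, 7) = 91.75
  z(4, 8) = 92  ←
  z(1.25, 10.75) = 86.5
  z(0, 11) = 77
The maximum is at a = 4, b = 8.

(4, 8)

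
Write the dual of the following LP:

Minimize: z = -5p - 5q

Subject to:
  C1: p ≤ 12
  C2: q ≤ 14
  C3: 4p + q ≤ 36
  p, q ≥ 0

Primal min cᵀx s.t. Ax ≤ b, x ≥ 0  →  Dual max −bᵀy s.t. Aᵀy ≥ −c, y ≥ 0.

Maximize: z = -12y1 - 14y2 - 36y3

Subject to:
  y1 + 4y3 ≥ 5
  y2 + y3 ≥ 5
  y1, y2, y3 ≥ 0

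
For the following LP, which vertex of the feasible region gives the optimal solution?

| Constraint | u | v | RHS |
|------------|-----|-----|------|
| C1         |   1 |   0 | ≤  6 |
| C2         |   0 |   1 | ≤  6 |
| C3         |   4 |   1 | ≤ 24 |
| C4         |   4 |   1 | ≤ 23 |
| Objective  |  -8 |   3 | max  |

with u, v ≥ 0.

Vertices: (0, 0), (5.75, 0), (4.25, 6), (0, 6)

Evaluate the objective at each vertex of the feasible region:
  z(0, 0) = 0
  z(5.75, 0) = -46
  z(4.25, 6) = -16
  z(0, 6) = 18  ←
The maximum is at u = 0, v = 6.

(0, 6)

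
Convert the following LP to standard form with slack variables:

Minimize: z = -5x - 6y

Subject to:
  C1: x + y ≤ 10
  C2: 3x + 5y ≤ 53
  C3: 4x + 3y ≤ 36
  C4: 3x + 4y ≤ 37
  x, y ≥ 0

min z = -5x - 6y

s.t.
  x + y + s1 = 10
  3x + 5y + s2 = 53
  4x + 3y + s3 = 36
  3x + 4y + s4 = 37
  x, y, s1, s2, s3, s4 ≥ 0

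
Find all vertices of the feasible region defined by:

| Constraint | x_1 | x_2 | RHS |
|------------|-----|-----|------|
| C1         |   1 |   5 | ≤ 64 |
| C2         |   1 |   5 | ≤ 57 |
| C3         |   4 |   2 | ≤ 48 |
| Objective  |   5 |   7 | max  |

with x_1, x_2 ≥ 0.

(0, 0), (12, 0), (7, 10), (0, 11.4)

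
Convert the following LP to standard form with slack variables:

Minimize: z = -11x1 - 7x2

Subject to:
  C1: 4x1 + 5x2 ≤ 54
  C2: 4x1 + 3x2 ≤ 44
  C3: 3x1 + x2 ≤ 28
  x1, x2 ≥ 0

min z = -11x1 - 7x2

s.t.
  4x1 + 5x2 + s1 = 54
  4x1 + 3x2 + s2 = 44
  3x1 + x2 + s3 = 28
  x1, x2, s1, s2, s3 ≥ 0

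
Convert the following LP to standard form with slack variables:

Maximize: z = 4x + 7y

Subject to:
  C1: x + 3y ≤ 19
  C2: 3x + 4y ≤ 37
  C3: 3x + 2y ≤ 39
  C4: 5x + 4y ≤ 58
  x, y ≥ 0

max z = 4x + 7y

s.t.
  x + 3y + s1 = 19
  3x + 4y + s2 = 37
  3x + 2y + s3 = 39
  5x + 4y + s4 = 58
  x, y, s1, s2, s3, s4 ≥ 0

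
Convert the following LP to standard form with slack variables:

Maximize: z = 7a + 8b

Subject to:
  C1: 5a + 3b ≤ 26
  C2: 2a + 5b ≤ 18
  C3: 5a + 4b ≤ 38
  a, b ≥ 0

max z = 7a + 8b

s.t.
  5a + 3b + s1 = 26
  2a + 5b + s2 = 18
  5a + 4b + s3 = 38
  a, b, s1, s2, s3 ≥ 0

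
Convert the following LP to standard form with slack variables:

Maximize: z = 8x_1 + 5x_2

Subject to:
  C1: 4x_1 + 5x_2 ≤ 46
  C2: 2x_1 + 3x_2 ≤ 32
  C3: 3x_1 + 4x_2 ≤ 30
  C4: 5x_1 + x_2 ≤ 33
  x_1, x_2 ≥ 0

max z = 8x_1 + 5x_2

s.t.
  4x_1 + 5x_2 + s1 = 46
  2x_1 + 3x_2 + s2 = 32
  3x_1 + 4x_2 + s3 = 30
  5x_1 + x_2 + s4 = 33
  x_1, x_2, s1, s2, s3, s4 ≥ 0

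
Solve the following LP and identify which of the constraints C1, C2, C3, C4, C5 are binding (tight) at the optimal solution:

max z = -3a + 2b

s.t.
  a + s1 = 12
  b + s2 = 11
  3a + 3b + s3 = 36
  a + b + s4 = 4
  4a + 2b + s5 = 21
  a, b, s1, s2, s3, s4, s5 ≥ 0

At a = 0, b = 4, compute slack b - a·x for each constraint:
  C1: 12 − 0 = 12  (slack)
  C2: 11 − 4 = 7  (slack)
  C3: 36 − 12 = 24  (slack)
  C4: 4 − 4 = 0  (binding)
  C5: 21 − 8 = 13  (slack)

Optimal: a = 0, b = 4
Binding: C4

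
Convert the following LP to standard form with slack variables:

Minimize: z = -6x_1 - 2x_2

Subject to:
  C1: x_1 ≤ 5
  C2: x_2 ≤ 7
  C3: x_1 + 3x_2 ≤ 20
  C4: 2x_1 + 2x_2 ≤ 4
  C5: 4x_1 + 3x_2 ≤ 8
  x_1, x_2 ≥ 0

min z = -6x_1 - 2x_2

s.t.
  x_1 + s1 = 5
  x_2 + s2 = 7
  x_1 + 3x_2 + s3 = 20
  2x_1 + 2x_2 + s4 = 4
  4x_1 + 3x_2 + s5 = 8
  x_1, x_2, s1, s2, s3, s4, s5 ≥ 0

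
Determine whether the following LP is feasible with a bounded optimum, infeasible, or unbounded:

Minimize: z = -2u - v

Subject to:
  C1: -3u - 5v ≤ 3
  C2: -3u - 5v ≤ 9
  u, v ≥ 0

Unbounded (objective can decrease without bound)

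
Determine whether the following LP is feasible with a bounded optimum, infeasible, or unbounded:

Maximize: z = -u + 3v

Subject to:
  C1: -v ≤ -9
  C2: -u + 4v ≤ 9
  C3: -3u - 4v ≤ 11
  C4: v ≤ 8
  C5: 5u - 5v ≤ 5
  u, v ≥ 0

Infeasible (no feasible solution exists)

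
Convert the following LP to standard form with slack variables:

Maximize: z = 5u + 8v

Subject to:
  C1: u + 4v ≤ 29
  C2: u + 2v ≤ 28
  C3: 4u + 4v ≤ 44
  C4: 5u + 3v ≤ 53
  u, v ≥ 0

max z = 5u + 8v

s.t.
  u + 4v + s1 = 29
  u + 2v + s2 = 28
  4u + 4v + s3 = 44
  5u + 3v + s4 = 53
  u, v, s1, s2, s3, s4 ≥ 0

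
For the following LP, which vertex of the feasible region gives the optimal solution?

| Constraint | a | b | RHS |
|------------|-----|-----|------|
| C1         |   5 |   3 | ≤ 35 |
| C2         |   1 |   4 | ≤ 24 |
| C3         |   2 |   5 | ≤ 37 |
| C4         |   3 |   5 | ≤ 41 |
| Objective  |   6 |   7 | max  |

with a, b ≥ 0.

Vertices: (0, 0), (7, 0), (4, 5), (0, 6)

Evaluate the objective at each vertex of the feasible region:
  z(0, 0) = 0
  z(7, 0) = 42
  z(4, 5) = 59  ←
  z(0, 6) = 42
The maximum is at a = 4, b = 5.

(4, 5)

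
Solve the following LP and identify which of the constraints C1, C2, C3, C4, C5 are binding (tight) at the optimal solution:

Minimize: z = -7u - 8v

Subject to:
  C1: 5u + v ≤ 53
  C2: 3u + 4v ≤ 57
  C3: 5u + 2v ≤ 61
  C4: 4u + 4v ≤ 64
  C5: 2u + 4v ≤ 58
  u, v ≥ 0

At u = 7, v = 9, compute slack b - a·x for each constraint:
  C1: 53 − 44 = 9  (slack)
  C2: 57 − 57 = 0  (binding)
  C3: 61 − 53 = 8  (slack)
  C4: 64 − 64 = 0  (binding)
  C5: 58 − 50 = 8  (slack)

Optimal: u = 7, v = 9
Binding: C2, C4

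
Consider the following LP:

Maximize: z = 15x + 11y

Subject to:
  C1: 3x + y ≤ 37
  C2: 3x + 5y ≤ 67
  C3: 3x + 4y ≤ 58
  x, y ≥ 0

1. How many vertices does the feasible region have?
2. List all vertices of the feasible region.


1. 5
2. (0, 0), (12.33, 0), (10, 7), (7.333, 9), (0, 13.4)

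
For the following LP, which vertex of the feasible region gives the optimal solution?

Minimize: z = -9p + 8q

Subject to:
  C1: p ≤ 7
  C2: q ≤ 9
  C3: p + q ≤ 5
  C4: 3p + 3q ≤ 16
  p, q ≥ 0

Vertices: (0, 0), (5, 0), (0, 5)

Evaluate the objective at each vertex of the feasible region:
  z(0, 0) = 0
  z(5, 0) = -45  ←
  z(0, 5) = 40
The minimum is at p = 5, q = 0.

(5, 0)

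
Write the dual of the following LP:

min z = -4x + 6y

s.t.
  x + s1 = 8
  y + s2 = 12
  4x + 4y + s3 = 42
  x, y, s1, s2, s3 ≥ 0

Primal min cᵀx s.t. Ax ≤ b, x ≥ 0  →  Dual max −bᵀy s.t. Aᵀy ≥ −c, y ≥ 0.

Maximize: z = -8y1 - 12y2 - 42y3

Subject to:
  y1 + 4y3 ≥ 4
  y2 + 4y3 ≥ -6
  y1, y2, y3 ≥ 0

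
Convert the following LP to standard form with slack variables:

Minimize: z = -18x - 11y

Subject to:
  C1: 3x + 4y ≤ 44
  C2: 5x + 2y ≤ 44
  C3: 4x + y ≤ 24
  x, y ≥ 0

min z = -18x - 11y

s.t.
  3x + 4y + s1 = 44
  5x + 2y + s2 = 44
  4x + y + s3 = 24
  x, y, s1, s2, s3 ≥ 0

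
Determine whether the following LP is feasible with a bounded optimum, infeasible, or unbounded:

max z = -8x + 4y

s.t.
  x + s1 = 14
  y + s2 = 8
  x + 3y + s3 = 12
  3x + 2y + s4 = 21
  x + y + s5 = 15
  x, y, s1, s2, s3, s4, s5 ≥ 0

Feasible with a bounded optimal solution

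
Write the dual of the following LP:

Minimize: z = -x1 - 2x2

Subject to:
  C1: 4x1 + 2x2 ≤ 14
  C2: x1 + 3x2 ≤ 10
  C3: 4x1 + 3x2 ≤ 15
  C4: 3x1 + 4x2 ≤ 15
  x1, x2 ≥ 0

Primal min cᵀx s.t. Ax ≤ b, x ≥ 0  →  Dual max −bᵀy s.t. Aᵀy ≥ −c, y ≥ 0.

Maximize: z = -14y1 - 10y2 - 15y3 - 15y4

Subject to:
  4y1 + y2 + 4y3 + 3y4 ≥ 1
  2y1 + 3y2 + 3y3 + 4y4 ≥ 2
  y1, y2, y3, y4 ≥ 0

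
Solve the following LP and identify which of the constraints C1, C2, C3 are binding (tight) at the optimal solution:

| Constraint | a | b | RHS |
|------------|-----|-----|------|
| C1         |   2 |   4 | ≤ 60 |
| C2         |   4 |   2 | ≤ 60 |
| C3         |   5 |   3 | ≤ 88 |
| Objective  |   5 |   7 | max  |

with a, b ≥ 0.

At a = 10, b = 10, compute slack b - a·x for each constraint:
  C1: 60 − 60 = 0  (binding)
  C2: 60 − 60 = 0  (binding)
  C3: 88 − 80 = 8  (slack)

Optimal: a = 10, b = 10
Binding: C1, C2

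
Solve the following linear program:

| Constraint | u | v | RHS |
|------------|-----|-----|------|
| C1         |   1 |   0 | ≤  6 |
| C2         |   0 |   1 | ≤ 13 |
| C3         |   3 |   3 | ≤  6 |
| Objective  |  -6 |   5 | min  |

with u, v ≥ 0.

Evaluate the objective at each vertex of the feasible region:
  z(0, 0) = 0
  z(2, 0) = -12  ←
  z(0, 2) = 10
The minimum is at u = 2, v = 0.

u = 2, v = 0, z = -12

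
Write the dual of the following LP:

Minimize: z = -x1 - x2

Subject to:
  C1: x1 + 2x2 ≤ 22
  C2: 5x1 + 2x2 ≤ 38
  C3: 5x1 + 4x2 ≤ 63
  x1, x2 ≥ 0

Primal min cᵀx s.t. Ax ≤ b, x ≥ 0  →  Dual max −bᵀy s.t. Aᵀy ≥ −c, y ≥ 0.

Maximize: z = -22y1 - 38y2 - 63y3

Subject to:
  y1 + 5y2 + 5y3 ≥ 1
  2y1 + 2y2 + 4y3 ≥ 1
  y1, y2, y3 ≥ 0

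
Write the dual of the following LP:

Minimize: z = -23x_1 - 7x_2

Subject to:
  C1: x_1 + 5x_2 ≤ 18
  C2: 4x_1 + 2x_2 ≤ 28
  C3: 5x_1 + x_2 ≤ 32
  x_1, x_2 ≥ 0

Primal min cᵀx s.t. Ax ≤ b, x ≥ 0  →  Dual max −bᵀy s.t. Aᵀy ≥ −c, y ≥ 0.

Maximize: z = -18y1 - 28y2 - 32y3

Subject to:
  y1 + 4y2 + 5y3 ≥ 23
  5y1 + 2y2 + y3 ≥ 7
  y1, y2, y3 ≥ 0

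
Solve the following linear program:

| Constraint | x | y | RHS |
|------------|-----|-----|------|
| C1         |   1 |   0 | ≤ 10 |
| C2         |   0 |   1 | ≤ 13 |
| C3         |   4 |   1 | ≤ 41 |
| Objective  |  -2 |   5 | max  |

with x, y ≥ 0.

Evaluate the objective at each vertex of the feasible region:
  z(0, 0) = 0
  z(10, 0) = -20
  z(10, 1) = -15
  z(7, 13) = 51
  z(0, 13) = 65  ←
The maximum is at x = 0, y = 13.

x = 0, y = 13, z = 65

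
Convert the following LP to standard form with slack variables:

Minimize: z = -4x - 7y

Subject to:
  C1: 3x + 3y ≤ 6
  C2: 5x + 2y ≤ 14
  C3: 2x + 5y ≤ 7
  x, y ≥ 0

min z = -4x - 7y

s.t.
  3x + 3y + s1 = 6
  5x + 2y + s2 = 14
  2x + 5y + s3 = 7
  x, y, s1, s2, s3 ≥ 0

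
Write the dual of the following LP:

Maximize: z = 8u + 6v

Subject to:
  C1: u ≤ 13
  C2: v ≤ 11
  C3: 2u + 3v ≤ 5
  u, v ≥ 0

Primal max cᵀx s.t. Ax ≤ b, x ≥ 0  →  Dual min bᵀy s.t. Aᵀy ≥ c, y ≥ 0.

Minimize: z = 13y1 + 11y2 + 5y3

Subject to:
  y1 + 2y3 ≥ 8
  y2 + 3y3 ≥ 6
  y1, y2, y3 ≥ 0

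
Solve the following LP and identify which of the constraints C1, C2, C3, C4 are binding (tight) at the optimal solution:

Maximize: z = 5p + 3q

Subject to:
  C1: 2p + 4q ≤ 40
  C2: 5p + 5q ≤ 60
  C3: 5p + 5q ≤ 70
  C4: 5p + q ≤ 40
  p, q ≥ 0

At p = 7, q = 5, compute slack b - a·x for each constraint:
  C1: 40 − 34 = 6  (slack)
  C2: 60 − 60 = 0  (binding)
  C3: 70 − 60 = 10  (slack)
  C4: 40 − 40 = 0  (binding)

Optimal: p = 7, q = 5
Binding: C2, C4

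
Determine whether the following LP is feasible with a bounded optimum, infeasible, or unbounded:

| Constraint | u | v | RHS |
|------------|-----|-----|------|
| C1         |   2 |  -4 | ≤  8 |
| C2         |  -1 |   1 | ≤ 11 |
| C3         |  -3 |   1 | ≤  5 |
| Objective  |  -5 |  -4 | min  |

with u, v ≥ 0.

Unbounded (objective can decrease without bound)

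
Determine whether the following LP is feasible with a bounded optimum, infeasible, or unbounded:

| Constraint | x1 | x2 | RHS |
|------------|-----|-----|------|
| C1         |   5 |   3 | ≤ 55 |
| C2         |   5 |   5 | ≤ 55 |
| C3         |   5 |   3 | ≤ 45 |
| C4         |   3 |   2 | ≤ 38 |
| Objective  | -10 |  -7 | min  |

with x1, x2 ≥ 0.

Feasible with a bounded optimal solution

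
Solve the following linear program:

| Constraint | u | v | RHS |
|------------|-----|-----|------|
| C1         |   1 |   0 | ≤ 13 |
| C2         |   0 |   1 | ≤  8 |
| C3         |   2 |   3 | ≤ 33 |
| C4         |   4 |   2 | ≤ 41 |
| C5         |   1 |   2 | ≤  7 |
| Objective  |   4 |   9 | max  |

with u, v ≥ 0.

Evaluate the objective at each vertex of the feasible region:
  z(0, 0) = 0
  z(7, 0) = 28
  z(0, 3.5) = 31.5  ←
The maximum is at u = 0, v = 3.5.

u = 0, v = 3.5, z = 31.5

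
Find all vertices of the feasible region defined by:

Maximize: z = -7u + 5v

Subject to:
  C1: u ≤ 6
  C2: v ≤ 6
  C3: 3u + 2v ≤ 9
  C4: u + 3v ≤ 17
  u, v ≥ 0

(0, 0), (3, 0), (0, 4.5)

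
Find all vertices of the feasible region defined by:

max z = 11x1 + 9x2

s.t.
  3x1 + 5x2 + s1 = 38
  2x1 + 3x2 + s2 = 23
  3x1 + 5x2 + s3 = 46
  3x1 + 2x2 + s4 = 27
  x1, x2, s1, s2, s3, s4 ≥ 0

(0, 0), (9, 0), (7, 3), (1, 7), (0, 7.6)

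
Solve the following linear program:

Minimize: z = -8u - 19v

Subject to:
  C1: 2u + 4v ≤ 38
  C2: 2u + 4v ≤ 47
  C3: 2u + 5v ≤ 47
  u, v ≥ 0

Evaluate the objective at each vertex of the feasible region:
  z(0, 0) = 0
  z(19, 0) = -152
  z(1, 9) = -179  ←
  z(0, 9.4) = -178.6
The minimum is at u = 1, v = 9.

u = 1, v = 9, z = -179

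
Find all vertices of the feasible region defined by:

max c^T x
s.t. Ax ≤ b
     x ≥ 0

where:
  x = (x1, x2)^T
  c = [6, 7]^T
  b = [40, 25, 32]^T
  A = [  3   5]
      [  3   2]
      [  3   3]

(0, 0), (8.333, 0), (5, 5), (0, 8)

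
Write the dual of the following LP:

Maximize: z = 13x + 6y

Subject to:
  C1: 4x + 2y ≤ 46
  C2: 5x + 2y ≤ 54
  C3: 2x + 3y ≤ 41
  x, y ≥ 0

Primal max cᵀx s.t. Ax ≤ b, x ≥ 0  →  Dual min bᵀy s.t. Aᵀy ≥ c, y ≥ 0.

Minimize: z = 46y1 + 54y2 + 41y3

Subject to:
  4y1 + 5y2 + 2y3 ≥ 13
  2y1 + 2y2 + 3y3 ≥ 6
  y1, y2, y3 ≥ 0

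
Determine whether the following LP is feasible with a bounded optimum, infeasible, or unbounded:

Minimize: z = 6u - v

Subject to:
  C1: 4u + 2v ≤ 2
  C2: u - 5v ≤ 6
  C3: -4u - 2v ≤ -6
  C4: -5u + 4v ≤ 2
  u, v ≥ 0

Infeasible (no feasible solution exists)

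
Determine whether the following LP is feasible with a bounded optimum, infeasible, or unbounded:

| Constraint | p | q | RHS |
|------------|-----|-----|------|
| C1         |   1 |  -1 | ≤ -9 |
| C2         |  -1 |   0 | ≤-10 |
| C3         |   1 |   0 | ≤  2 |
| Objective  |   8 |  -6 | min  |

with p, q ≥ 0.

Infeasible (no feasible solution exists)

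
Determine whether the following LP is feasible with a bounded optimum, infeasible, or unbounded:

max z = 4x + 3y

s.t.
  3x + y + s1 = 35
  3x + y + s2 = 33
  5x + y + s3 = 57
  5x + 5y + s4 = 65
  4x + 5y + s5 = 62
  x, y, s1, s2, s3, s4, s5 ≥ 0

Feasible with a bounded optimal solution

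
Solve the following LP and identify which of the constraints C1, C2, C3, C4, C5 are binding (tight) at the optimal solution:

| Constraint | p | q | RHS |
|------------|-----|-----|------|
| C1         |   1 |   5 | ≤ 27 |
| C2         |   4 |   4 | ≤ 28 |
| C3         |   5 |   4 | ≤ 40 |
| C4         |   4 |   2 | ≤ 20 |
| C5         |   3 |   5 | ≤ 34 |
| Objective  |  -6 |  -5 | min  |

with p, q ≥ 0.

At p = 3, q = 4, compute slack b - a·x for each constraint:
  C1: 27 − 23 = 4  (slack)
  C2: 28 − 28 = 0  (binding)
  C3: 40 − 31 = 9  (slack)
  C4: 20 − 20 = 0  (binding)
  C5: 34 − 29 = 5  (slack)

Optimal: p = 3, q = 4
Binding: C2, C4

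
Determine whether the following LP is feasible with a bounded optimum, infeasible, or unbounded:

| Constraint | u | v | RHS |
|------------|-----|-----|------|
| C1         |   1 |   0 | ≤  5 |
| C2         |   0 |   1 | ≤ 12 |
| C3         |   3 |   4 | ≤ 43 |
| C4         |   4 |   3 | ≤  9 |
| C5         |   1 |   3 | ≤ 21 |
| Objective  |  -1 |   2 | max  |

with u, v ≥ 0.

Feasible with a bounded optimal solution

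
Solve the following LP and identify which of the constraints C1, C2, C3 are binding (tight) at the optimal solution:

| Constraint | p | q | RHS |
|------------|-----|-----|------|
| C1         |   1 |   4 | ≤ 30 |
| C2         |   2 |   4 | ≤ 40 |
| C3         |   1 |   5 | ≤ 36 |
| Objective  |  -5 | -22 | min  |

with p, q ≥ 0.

At p = 6, q = 6, compute slack b - a·x for each constraint:
  C1: 30 − 30 = 0  (binding)
  C2: 40 − 36 = 4  (slack)
  C3: 36 − 36 = 0  (binding)

Optimal: p = 6, q = 6
Binding: C1, C3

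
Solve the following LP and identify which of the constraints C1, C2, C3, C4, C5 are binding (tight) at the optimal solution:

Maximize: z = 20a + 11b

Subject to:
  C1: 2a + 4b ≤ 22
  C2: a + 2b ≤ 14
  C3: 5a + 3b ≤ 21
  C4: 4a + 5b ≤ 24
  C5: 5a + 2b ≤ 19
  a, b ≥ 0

At a = 3, b = 2, compute slack b - a·x for each constraint:
  C1: 22 − 14 = 8  (slack)
  C2: 14 − 7 = 7  (slack)
  C3: 21 − 21 = 0  (binding)
  C4: 24 − 22 = 2  (slack)
  C5: 19 − 19 = 0  (binding)

Optimal: a = 3, b = 2
Binding: C3, C5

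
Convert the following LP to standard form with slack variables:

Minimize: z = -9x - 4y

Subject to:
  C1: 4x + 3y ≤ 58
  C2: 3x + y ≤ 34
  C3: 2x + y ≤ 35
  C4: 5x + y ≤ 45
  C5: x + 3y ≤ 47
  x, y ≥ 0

min z = -9x - 4y

s.t.
  4x + 3y + s1 = 58
  3x + y + s2 = 34
  2x + y + s3 = 35
  5x + y + s4 = 45
  x + 3y + s5 = 47
  x, y, s1, s2, s3, s4, s5 ≥ 0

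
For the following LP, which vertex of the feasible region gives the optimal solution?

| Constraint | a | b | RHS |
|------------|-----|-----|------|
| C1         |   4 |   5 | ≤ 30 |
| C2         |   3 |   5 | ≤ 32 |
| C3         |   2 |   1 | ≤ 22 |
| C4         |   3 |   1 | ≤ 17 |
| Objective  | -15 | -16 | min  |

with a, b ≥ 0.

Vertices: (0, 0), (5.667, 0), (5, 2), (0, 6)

Evaluate the objective at each vertex of the feasible region:
  z(0, 0) = 0
  z(5.667, 0) = -85
  z(5, 2) = -107  ←
  z(0, 6) = -96
The minimum is at a = 5, b = 2.

(5, 2)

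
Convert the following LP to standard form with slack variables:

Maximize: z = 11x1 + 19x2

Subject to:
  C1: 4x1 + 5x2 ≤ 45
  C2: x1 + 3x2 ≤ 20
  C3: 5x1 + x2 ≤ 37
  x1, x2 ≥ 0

max z = 11x1 + 19x2

s.t.
  4x1 + 5x2 + s1 = 45
  x1 + 3x2 + s2 = 20
  5x1 + x2 + s3 = 37
  x1, x2, s1, s2, s3 ≥ 0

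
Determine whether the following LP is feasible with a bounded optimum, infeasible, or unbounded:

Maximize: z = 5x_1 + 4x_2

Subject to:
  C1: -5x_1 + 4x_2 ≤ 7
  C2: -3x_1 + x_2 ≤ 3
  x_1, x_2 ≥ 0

Unbounded (objective can increase without bound)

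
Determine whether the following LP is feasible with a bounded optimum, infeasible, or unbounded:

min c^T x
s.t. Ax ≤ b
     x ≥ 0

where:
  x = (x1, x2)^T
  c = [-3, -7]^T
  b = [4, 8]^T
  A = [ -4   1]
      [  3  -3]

Unbounded (objective can decrease without bound)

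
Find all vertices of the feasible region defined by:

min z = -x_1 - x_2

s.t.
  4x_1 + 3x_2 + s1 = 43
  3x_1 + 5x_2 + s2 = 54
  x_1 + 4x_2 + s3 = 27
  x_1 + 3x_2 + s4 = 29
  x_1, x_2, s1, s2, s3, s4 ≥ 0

(0, 0), (10.75, 0), (7, 5), (0, 6.75)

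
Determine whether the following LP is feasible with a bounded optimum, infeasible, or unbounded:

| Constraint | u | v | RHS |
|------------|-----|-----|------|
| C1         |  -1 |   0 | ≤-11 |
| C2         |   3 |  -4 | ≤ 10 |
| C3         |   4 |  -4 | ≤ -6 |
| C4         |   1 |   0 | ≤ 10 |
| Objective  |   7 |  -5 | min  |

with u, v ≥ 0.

Infeasible (no feasible solution exists)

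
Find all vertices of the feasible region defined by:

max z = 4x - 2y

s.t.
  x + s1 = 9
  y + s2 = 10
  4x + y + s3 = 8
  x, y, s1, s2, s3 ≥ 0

(0, 0), (2, 0), (0, 8)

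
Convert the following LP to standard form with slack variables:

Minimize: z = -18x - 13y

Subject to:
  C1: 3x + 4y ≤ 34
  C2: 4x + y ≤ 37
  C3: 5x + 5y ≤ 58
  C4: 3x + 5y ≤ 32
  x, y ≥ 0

min z = -18x - 13y

s.t.
  3x + 4y + s1 = 34
  4x + y + s2 = 37
  5x + 5y + s3 = 58
  3x + 5y + s4 = 32
  x, y, s1, s2, s3, s4 ≥ 0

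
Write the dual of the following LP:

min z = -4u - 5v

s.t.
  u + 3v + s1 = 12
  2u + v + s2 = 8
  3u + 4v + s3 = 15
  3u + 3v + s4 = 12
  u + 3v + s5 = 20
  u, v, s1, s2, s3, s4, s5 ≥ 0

Primal min cᵀx s.t. Ax ≤ b, x ≥ 0  →  Dual max −bᵀy s.t. Aᵀy ≥ −c, y ≥ 0.

Maximize: z = -12y1 - 8y2 - 15y3 - 12y4 - 20y5

Subject to:
  y1 + 2y2 + 3y3 + 3y4 + y5 ≥ 4
  3y1 + y2 + 4y3 + 3y4 + 3y5 ≥ 5
  y1, y2, y3, y4, y5 ≥ 0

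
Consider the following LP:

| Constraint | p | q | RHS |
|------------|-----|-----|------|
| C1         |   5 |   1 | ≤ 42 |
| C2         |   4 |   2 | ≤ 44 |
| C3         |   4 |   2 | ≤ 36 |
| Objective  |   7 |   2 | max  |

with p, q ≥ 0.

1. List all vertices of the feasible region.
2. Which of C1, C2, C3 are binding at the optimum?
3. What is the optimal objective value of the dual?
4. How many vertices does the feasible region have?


1. (0, 0), (8.4, 0), (8, 2), (0, 18)
2. C1, C3
3. 60
4. 4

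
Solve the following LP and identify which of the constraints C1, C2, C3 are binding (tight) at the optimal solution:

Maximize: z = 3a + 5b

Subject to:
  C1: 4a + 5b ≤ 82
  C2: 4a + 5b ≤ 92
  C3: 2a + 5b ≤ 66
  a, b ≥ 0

At a = 8, b = 10, compute slack b - a·x for each constraint:
  C1: 82 − 82 = 0  (binding)
  C2: 92 − 82 = 10  (slack)
  C3: 66 − 66 = 0  (binding)

Optimal: a = 8, b = 10
Binding: C1, C3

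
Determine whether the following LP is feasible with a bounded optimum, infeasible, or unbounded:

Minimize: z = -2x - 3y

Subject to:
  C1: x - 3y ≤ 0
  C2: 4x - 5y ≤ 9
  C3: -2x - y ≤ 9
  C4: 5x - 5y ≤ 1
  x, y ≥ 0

Unbounded (objective can decrease without bound)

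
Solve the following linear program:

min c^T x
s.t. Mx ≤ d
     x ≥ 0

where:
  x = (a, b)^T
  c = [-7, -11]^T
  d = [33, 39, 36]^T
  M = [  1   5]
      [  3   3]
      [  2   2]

Evaluate the objective at each vertex of the feasible region:
  z(0, 0) = 0
  z(13, 0) = -91
  z(8, 5) = -111  ←
  z(0, 6.6) = -72.6
The minimum is at a = 8, b = 5.

a = 8, b = 5, z = -111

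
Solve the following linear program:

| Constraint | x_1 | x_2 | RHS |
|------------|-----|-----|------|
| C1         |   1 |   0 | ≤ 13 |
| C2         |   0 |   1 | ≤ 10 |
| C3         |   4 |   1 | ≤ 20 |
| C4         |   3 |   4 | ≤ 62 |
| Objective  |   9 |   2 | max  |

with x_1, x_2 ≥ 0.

Evaluate the objective at each vertex of the feasible region:
  z(0, 0) = 0
  z(5, 0) = 45  ←
  z(2.5, 10) = 42.5
  z(0, 10) = 20
The maximum is at x_1 = 5, x_2 = 0.

x_1 = 5, x_2 = 0, z = 45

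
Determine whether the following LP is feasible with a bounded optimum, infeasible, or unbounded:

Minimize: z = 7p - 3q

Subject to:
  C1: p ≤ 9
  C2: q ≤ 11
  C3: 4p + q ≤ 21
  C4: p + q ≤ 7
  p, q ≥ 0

Feasible with a bounded optimal solution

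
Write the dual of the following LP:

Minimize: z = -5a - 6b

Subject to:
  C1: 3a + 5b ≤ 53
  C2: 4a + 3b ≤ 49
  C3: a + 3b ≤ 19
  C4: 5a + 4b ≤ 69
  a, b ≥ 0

Primal min cᵀx s.t. Ax ≤ b, x ≥ 0  →  Dual max −bᵀy s.t. Aᵀy ≥ −c, y ≥ 0.

Maximize: z = -53y1 - 49y2 - 19y3 - 69y4

Subject to:
  3y1 + 4y2 + y3 + 5y4 ≥ 5
  5y1 + 3y2 + 3y3 + 4y4 ≥ 6
  y1, y2, y3, y4 ≥ 0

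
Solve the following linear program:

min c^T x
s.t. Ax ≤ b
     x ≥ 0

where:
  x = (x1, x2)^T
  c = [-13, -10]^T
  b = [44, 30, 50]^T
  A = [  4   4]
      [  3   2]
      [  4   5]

Evaluate the objective at each vertex of the feasible region:
  z(0, 0) = 0
  z(10, 0) = -130
  z(8, 3) = -134  ←
  z(5, 6) = -125
  z(0, 10) = -100
The minimum is at x1 = 8, x2 = 3.

x1 = 8, x2 = 3, z = -134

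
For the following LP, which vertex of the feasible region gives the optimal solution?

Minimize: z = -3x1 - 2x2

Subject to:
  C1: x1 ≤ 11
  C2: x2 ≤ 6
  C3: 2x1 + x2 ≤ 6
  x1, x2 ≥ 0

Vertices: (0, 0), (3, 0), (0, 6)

Evaluate the objective at each vertex of the feasible region:
  z(0, 0) = 0
  z(3, 0) = -9
  z(0, 6) = -12  ←
The minimum is at x1 = 0, x2 = 6.

(0, 6)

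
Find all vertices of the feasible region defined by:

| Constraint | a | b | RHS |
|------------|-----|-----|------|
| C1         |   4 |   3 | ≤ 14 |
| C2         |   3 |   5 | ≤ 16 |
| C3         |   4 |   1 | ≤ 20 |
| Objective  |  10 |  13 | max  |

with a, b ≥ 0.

(0, 0), (3.5, 0), (2, 2), (0, 3.2)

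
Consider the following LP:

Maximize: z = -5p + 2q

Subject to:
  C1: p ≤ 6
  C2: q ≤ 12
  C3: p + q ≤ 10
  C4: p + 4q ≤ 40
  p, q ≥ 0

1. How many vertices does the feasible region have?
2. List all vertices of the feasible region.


1. 4
2. (0, 0), (6, 0), (6, 4), (0, 10)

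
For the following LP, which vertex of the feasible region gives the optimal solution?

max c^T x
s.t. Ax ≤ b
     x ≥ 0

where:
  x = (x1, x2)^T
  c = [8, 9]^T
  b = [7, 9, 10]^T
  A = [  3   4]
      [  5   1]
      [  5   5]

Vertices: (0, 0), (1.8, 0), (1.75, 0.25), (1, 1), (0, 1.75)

Evaluate the objective at each vertex of the feasible region:
  z(0, 0) = 0
  z(1.8, 0) = 14.4
  z(1.75, 0.25) = 16.25
  z(1, 1) = 17  ←
  z(0, 1.75) = 15.75
The maximum is at x1 = 1, x2 = 1.

(1, 1)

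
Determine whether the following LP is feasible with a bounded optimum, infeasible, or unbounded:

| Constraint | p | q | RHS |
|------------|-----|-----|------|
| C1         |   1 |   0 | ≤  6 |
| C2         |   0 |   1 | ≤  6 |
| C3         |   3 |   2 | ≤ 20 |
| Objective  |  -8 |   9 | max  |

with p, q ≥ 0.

Feasible with a bounded optimal solution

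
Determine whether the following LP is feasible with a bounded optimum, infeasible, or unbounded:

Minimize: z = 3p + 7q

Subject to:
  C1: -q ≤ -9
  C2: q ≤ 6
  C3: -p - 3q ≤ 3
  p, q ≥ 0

Infeasible (no feasible solution exists)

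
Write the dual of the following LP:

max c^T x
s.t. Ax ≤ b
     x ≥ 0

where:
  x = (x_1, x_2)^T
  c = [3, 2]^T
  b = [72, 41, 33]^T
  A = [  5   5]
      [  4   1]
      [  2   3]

Primal max cᵀx s.t. Ax ≤ b, x ≥ 0  →  Dual min bᵀy s.t. Aᵀy ≥ c, y ≥ 0.

Minimize: z = 72y1 + 41y2 + 33y3

Subject to:
  5y1 + 4y2 + 2y3 ≥ 3
  5y1 + y2 + 3y3 ≥ 2
  y1, y2, y3 ≥ 0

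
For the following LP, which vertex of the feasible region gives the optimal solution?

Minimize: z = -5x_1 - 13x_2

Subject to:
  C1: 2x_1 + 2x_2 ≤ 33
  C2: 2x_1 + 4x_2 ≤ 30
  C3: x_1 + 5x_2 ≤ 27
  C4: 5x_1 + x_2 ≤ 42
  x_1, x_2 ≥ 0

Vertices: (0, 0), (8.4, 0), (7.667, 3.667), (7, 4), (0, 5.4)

Evaluate the objective at each vertex of the feasible region:
  z(0, 0) = 0
  z(8.4, 0) = -42
  z(7.667, 3.667) = -86
  z(7, 4) = -87  ←
  z(0, 5.4) = -70.2
The minimum is at x_1 = 7, x_2 = 4.

(7, 4)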